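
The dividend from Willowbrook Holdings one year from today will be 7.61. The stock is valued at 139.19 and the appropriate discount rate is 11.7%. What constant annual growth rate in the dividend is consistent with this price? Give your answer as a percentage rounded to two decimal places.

6.23%

P = D₁/(r−g) ⇒ g = r − D₁/P = 0.117 − 7.61/139.19 = 0.062327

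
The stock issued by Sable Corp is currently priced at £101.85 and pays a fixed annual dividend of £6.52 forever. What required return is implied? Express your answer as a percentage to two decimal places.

6.40%

P = C/r ⇒ r = C/P = £6.52/£101.85 = 0.064016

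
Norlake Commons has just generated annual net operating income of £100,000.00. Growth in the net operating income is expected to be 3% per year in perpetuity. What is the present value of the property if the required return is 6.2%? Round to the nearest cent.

D₁ = D₀ × (1 + g) = £100,000.00 × 1.03 = £103,000.0000
Growing perpetuity: P = D₁ / (r − g) = £103,000.0000 / (0.062 − 0.03) = £3,218,750.00

£3218750.00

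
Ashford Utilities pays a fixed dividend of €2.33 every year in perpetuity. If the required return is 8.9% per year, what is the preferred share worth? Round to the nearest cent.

Level perpetuity: PV = C / r = €2.33 / 0.089 = €26.18

€26.18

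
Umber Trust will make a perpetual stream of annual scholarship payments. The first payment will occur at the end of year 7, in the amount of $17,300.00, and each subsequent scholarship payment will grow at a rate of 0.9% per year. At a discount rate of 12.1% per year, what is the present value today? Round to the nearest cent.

$77838.49

Value at end of year 6: C₁ / (r − g) = $17,300.00 / (0.121 − 0.009) = $154,464.2857
Discount to today: PV = $154,464.2857 / (1 + 0.121)^6 = $154,464.2857 / 1.984420 = $77,838.49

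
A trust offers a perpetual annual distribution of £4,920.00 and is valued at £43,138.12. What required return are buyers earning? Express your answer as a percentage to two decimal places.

P = C/r ⇒ r = C/P = £4,920.00/£43,138.12 = 0.114052

11.41%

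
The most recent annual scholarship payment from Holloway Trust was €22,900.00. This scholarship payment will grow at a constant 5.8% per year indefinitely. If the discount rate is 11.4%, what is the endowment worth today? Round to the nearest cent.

€432646.43

D₁ = D₀ × (1 + g) = €22,900.00 × 1.058 = €24,228.2000
Growing perpetuity: P = D₁ / (r − g) = €24,228.2000 / (0.114 − 0.058) = €432,646.43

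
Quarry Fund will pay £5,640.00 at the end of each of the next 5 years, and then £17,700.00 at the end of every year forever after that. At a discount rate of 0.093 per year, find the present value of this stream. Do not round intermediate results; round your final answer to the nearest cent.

PV of 5-year annuity: £5,640.00 × [1 − (1+0.093)^−5] / 0.093 = 21767.92845
Perpetuity value at year 5: £17,700.00 / 0.093 = 190322.58065
PV of perpetuity: 190322.58065 / (1+0.093)^5 = 122008.33712
Total PV = 21767.92845 + 122008.33712 = 143776.26556

£143776.27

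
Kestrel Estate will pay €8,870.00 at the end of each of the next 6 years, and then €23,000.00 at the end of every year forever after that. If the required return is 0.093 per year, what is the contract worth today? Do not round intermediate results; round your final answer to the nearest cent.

€184488.76

PV of 6-year annuity: €8,870.00 × [1 − (1+0.093)^−6] / 0.093 = 39436.69991
Perpetuity value at year 6: €23,000.00 / 0.093 = 247311.82796
PV of perpetuity: 247311.82796 / (1+0.093)^6 = 145052.06495
Total PV = 39436.69991 + 145052.06495 = 184488.76486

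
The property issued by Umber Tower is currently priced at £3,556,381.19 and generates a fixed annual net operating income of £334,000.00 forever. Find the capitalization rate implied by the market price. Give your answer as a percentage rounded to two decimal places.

P = C/r ⇒ r = C/P = £334,000.00/£3,556,381.19 = 0.093916

9.39%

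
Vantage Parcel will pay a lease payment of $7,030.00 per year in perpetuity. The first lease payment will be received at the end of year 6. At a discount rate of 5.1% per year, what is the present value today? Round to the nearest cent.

Value at end of year 5: C / r = $7,030.00 / 0.051 = $137,843.1373
Discount to today: PV = $137,843.1373 / (1 + 0.051)^5 = $137,843.1373 / 1.282371 = $107,490.87

$107490.87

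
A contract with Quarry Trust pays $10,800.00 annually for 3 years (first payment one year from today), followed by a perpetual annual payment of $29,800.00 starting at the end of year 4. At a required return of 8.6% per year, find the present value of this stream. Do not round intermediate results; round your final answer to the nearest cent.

$298072.09

PV of 3-year annuity: $10,800.00 × [1 − (1+0.086)^−3] / 0.086 = 27534.05250
Perpetuity value at year 3: $29,800.00 / 0.086 = 346511.62791
PV of perpetuity: 346511.62791 / (1+0.086)^3 = 270538.03860
Total PV = 27534.05250 + 270538.03860 = 298072.09110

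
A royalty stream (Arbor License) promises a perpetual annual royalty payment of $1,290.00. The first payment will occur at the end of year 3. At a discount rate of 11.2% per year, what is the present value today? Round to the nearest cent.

Value at end of year 2: C / r = $1,290.00 / 0.112 = $11,517.8571
Discount to today: PV = $11,517.8571 / (1 + 0.112)^2 = $11,517.8571 / 1.236544 = $9,314.56

$9314.56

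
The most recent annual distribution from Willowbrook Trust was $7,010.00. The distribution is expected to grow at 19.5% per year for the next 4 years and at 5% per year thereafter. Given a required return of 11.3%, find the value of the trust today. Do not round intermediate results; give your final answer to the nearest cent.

$188858.66

D_1 = 8376.95000
D_2 = 10010.45525
D_3 = 11962.49402
D_4 = 14295.18036
Terminal value at year 4: TV = D_4×(1+g_2)/(r−g_2) = 15009.93938/0.063 = 238253.00597
P_0 = D_1/(1+r)^1 + D_2/(1+r)^2 + D_3/(1+r)^3 + D_4/(1+r)^4 + TV/(1+r)^4
    = 7526.46002 + 8080.97010 + 8676.33358 + 9315.56031 + 155259.33847 = 188858.66247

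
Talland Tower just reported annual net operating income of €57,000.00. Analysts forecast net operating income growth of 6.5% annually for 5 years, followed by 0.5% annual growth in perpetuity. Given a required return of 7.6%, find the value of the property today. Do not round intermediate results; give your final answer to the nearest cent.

D_1 = 60705.00000
D_2 = 64650.82500
D_3 = 68853.12862
D_4 = 73328.58199
D_5 = 78094.93981
Terminal value at year 5: TV = D_5×(1+g_2)/(r−g_2) = 78485.41451/0.071 = 1105428.37343
P_0 = D_1/(1+r)^1 + D_2/(1+r)^2 + D_3/(1+r)^3 + D_4/(1+r)^4 + D_5/(1+r)^5 + TV/(1+r)^5
    = 56417.28625 + 55840.52960 + 55269.66917 + 54704.64467 + 54145.39644 + 766424.27360 = 1042801.79973

€1042801.80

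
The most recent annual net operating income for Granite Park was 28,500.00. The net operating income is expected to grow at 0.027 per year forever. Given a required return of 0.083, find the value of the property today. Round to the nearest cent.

D₁ = D₀ × (1 + g) = 28,500.00 × 1.027 = 29,269.5000
Growing perpetuity: P = D₁ / (r − g) = 29,269.5000 / (0.083 − 0.027) = 522,669.64

522669.64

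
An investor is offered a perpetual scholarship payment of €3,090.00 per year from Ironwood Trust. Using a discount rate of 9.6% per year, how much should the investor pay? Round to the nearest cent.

Level perpetuity: PV = C / r = €3,090.00 / 0.096 = €32,187.50

€32187.50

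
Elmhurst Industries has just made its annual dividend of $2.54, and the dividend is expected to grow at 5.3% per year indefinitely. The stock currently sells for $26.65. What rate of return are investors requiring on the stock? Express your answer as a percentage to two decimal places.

D₁ = $2.54 × 1.053 = $2.6746
P = D₁/(r − g) ⇒ r = D₁/P + g = $2.6746/$26.65 + 0.053 = 0.100361 + 0.053 = 0.153361

15.34%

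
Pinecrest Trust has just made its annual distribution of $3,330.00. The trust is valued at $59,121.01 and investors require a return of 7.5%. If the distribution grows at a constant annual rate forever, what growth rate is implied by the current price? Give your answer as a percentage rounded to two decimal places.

1.77%

P = D₀(1+g)/(r−g) ⇒ P(r−g) = D₀(1+g) ⇒ g(P+D₀) = P·r − D₀
g = (P·r − D₀)/(P + D₀) = ($59,121.01×0.075 − $3,330.00) / ($59,121.01 + $3,330.00) = 0.017679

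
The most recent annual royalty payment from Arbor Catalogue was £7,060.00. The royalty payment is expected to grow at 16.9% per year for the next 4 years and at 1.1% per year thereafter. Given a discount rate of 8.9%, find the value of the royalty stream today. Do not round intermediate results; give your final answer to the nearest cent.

£155330.43

D_1 = 8253.14000
D_2 = 9647.92066
D_3 = 11278.41925
D_4 = 13184.47211
Terminal value at year 4: TV = D_4×(1+g_2)/(r−g_2) = 13329.50130/0.078 = 170891.04228
P_0 = D_1/(1+r)^1 + D_2/(1+r)^2 + D_3/(1+r)^3 + D_4/(1+r)^4 + TV/(1+r)^4
    = 7578.64096 + 8135.38226 + 8733.02283 + 9374.56720 + 121508.81335 = 155330.42659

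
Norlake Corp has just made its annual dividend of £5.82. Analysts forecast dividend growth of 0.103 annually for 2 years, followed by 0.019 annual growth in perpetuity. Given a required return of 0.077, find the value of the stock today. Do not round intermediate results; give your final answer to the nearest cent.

D_1 = 6.41946
D_2 = 7.08066
Terminal value at year 2: TV = D_2×(1+g_2)/(r−g_2) = 7.21520/0.058 = 124.39995
P_0 = D_1/(1+r)^1 + D_2/(1+r)^2 + TV/(1+r)^2
    = 5.96050 + 6.10439 + 107.24790 = 119.31280

£119.31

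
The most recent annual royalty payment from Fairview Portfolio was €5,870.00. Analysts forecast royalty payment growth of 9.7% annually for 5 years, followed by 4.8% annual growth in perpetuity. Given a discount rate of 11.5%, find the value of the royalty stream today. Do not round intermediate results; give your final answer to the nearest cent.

€112600.30

D_1 = 6439.39000
D_2 = 7064.01083
D_3 = 7749.21988
D_4 = 8500.89421
D_5 = 9325.48095
Terminal value at year 5: TV = D_5×(1+g_2)/(r−g_2) = 9773.10403/0.067 = 145867.22437
P_0 = D_1/(1+r)^1 + D_2/(1+r)^2 + D_3/(1+r)^3 + D_4/(1+r)^4 + D_5/(1+r)^5 + TV/(1+r)^5
    = 5775.23767 + 5682.00513 + 5590.27769 + 5500.03106 + 5411.24132 + 84641.50602 = 112600.29890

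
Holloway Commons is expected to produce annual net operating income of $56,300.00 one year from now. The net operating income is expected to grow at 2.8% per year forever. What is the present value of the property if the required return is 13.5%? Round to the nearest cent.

Growing perpetuity: P = D₁ / (r − g) = $56,300.0000 / (0.135 − 0.028) = $526,168.22

$526168.22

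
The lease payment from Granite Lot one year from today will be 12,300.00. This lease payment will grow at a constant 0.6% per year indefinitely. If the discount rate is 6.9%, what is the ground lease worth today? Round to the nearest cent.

195238.10

Growing perpetuity: P = D₁ / (r − g) = 12,300.0000 / (0.069 − 0.006) = 195,238.10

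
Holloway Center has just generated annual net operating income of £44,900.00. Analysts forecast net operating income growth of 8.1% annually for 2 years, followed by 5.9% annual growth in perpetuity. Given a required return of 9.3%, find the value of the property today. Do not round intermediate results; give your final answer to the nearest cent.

£1456289.85

D_1 = 48536.90000
D_2 = 52468.38890
Terminal value at year 2: TV = D_2×(1+g_2)/(r−g_2) = 55564.02385/0.034 = 1634235.99544
P_0 = D_1/(1+r)^1 + D_2/(1+r)^2 + TV/(1+r)^2
    = 44407.04483 + 43919.50180 + 1367963.30591 = 1456289.85254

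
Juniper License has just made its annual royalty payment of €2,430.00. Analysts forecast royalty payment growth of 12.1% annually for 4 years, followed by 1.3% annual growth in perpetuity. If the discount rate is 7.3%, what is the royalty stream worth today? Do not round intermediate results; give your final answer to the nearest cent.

€59731.91

D_1 = 2724.03000
D_2 = 3053.63763
D_3 = 3423.12778
D_4 = 3837.32625
Terminal value at year 4: TV = D_4×(1+g_2)/(r−g_2) = 3887.21149/0.06 = 64786.85810
P_0 = D_1/(1+r)^1 + D_2/(1+r)^2 + D_3/(1+r)^3 + D_4/(1+r)^4 + TV/(1+r)^4
    = 2538.70457 + 2652.27197 + 2770.91973 + 2894.87514 + 48875.14188 = 59731.91328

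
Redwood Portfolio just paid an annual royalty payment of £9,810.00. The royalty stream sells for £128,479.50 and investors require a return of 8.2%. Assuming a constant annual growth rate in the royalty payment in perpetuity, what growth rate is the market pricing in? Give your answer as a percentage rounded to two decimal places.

0.52%

P = D₀(1+g)/(r−g) ⇒ P(r−g) = D₀(1+g) ⇒ g(P+D₀) = P·r − D₀
g = (P·r − D₀)/(P + D₀) = (£128,479.50×0.082 − £9,810.00) / (£128,479.50 + £9,810.00) = 0.005245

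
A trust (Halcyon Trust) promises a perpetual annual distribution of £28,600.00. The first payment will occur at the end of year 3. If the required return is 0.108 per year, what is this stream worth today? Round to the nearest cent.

Value at end of year 2: C / r = £28,600.00 / 0.108 = £264,814.8148
Discount to today: PV = £264,814.8148 / (1 + 0.108)^2 = £264,814.8148 / 1.227664 = £215,706.26

£215706.26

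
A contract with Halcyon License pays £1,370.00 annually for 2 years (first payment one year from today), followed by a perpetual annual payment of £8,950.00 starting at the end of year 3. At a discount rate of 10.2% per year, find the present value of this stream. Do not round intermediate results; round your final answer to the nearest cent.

PV of 2-year annuity: £1,370.00 × [1 − (1+0.102)^−2] / 0.102 = 2371.31959
Perpetuity value at year 2: £8,950.00 / 0.102 = 87745.09804
PV of perpetuity: 87745.09804 / (1+0.102)^2 = 72253.63062
Total PV = 2371.31959 + 72253.63062 = 74624.95021

£74624.95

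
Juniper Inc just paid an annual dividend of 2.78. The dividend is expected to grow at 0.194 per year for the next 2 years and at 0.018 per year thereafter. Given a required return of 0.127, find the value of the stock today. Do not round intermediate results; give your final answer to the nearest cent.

D_1 = 3.31932
D_2 = 3.96327
Terminal value at year 2: TV = D_2×(1+g_2)/(r−g_2) = 4.03461/0.109 = 37.01474
P_0 = D_1/(1+r)^1 + D_2/(1+r)^2 + TV/(1+r)^2
    = 2.94527 + 3.12037 + 29.14251 = 35.20814

35.21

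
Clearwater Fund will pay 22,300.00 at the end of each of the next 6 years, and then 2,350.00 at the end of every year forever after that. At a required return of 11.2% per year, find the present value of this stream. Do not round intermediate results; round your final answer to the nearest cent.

PV of 6-year annuity: 22,300.00 × [1 − (1+0.112)^−6] / 0.112 = 93799.93040
Perpetuity value at year 6: 2,350.00 / 0.112 = 20982.14286
PV of perpetuity: 20982.14286 / (1+0.112)^6 = 11097.39683
Total PV = 93799.93040 + 11097.39683 = 104897.32723

104897.33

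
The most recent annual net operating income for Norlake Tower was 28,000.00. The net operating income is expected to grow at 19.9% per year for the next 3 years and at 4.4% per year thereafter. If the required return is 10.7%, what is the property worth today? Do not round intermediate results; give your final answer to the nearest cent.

D_1 = 33572.00000
D_2 = 40252.82800
D_3 = 48263.14077
Terminal value at year 3: TV = D_3×(1+g_2)/(r−g_2) = 50386.71897/0.063 = 799789.18994
P_0 = D_1/(1+r)^1 + D_2/(1+r)^2 + D_3/(1+r)^3 + TV/(1+r)^3
    = 30327.00994 + 32847.41185 + 35577.27805 + 589566.32201 = 688318.02185

688318.02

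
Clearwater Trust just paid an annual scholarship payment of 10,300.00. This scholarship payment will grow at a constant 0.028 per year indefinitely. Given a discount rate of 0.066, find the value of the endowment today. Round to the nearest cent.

278642.11

D₁ = D₀ × (1 + g) = 10,300.00 × 1.028 = 10,588.4000
Growing perpetuity: P = D₁ / (r − g) = 10,588.4000 / (0.066 − 0.028) = 278,642.11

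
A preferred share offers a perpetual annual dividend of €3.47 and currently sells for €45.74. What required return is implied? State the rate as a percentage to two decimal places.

7.59%

P = C/r ⇒ r = C/P = €3.47/€45.74 = 0.075864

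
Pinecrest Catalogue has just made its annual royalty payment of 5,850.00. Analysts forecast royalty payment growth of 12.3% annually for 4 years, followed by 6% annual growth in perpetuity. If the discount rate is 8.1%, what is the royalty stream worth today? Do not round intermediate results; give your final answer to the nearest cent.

369683.93

D_1 = 6569.55000
D_2 = 7377.60465
D_3 = 8285.05002
D_4 = 9304.11117
Terminal value at year 4: TV = D_4×(1+g_2)/(r−g_2) = 9862.35785/0.021 = 469636.08786
P_0 = D_1/(1+r)^1 + D_2/(1+r)^2 + D_3/(1+r)^3 + D_4/(1+r)^4 + TV/(1+r)^4
    = 6077.28955 + 6313.40995 + 6558.70433 + 6813.52910 + 343920.99284 = 369683.92578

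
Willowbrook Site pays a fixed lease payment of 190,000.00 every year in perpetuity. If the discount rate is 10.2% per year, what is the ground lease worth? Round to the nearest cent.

Level perpetuity: PV = C / r = 190,000.00 / 0.102 = 1,862,745.10

1862745.10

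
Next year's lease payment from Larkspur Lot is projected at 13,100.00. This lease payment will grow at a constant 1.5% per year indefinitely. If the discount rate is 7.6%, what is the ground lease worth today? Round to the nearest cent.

214754.10

Growing perpetuity: P = D₁ / (r − g) = 13,100.0000 / (0.076 − 0.015) = 214,754.10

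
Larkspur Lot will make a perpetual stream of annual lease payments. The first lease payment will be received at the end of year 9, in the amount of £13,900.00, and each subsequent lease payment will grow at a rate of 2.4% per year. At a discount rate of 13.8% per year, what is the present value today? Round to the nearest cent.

Value at end of year 8: C₁ / (r − g) = £13,900.00 / (0.138 − 0.024) = £121,929.8246
Discount to today: PV = £121,929.8246 / (1 + 0.138)^8 = £121,929.8246 / 2.812795 = £43,348.28

£43348.28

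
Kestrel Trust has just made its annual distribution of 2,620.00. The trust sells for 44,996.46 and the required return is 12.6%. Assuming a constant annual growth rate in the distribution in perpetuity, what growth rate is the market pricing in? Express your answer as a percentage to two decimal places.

6.40%

P = D₀(1+g)/(r−g) ⇒ P(r−g) = D₀(1+g) ⇒ g(P+D₀) = P·r − D₀
g = (P·r − D₀)/(P + D₀) = (44,996.46×0.126 − 2,620.00) / (44,996.46 + 2,620.00) = 0.064044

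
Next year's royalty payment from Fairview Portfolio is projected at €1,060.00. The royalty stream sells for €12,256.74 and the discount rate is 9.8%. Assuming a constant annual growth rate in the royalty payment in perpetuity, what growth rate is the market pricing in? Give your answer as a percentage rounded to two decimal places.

1.15%

P = D₁/(r−g) ⇒ g = r − D₁/P = 0.098 − €1,060.00/€12,256.74 = 0.011517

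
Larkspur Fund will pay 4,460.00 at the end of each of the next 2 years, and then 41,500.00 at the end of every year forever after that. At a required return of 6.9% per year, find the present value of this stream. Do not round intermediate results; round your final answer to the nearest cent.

PV of 2-year annuity: 4,460.00 × [1 − (1+0.069)^−2] / 0.069 = 8074.95181
Perpetuity value at year 2: 41,500.00 / 0.069 = 601449.27536
PV of perpetuity: 601449.27536 / (1+0.069)^2 = 526312.39197
Total PV = 8074.95181 + 526312.39197 = 534387.34378

534387.34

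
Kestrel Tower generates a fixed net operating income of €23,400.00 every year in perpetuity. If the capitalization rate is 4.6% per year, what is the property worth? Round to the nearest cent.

Level perpetuity: PV = C / r = €23,400.00 / 0.046 = €508,695.65

€508695.65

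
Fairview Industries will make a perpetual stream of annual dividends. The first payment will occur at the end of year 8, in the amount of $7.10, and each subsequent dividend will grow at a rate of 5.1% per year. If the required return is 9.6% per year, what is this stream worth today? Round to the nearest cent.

Value at end of year 7: C₁ / (r − g) = $7.10 / (0.096 − 0.051) = $157.7778
Discount to today: PV = $157.7778 / (1 + 0.096)^7 = $157.7778 / 1.899651 = $83.06

$83.06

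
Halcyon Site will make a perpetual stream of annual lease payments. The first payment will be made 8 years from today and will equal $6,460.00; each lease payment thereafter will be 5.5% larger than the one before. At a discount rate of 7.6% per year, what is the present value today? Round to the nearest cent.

$184215.99

Value at end of year 7: C₁ / (r − g) = $6,460.00 / (0.076 − 0.055) = $307,619.0476
Discount to today: PV = $307,619.0476 / (1 + 0.076)^7 = $307,619.0476 / 1.669882 = $184,215.99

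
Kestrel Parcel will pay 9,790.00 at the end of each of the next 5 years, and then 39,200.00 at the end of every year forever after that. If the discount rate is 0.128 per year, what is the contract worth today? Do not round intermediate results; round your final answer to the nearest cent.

PV of 5-year annuity: 9,790.00 × [1 − (1+0.128)^−5] / 0.128 = 34602.39318
Perpetuity value at year 5: 39,200.00 / 0.128 = 306250.00000
PV of perpetuity: 306250.00000 / (1+0.128)^5 = 167699.04875
Total PV = 34602.39318 + 167699.04875 = 202301.44193

202301.44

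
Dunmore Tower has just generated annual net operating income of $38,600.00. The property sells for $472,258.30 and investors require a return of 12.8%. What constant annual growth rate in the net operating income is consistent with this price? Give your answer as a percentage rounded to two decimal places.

4.28%

P = D₀(1+g)/(r−g) ⇒ P(r−g) = D₀(1+g) ⇒ g(P+D₀) = P·r − D₀
g = (P·r − D₀)/(P + D₀) = ($472,258.30×0.128 − $38,600.00) / ($472,258.30 + $38,600.00) = 0.042769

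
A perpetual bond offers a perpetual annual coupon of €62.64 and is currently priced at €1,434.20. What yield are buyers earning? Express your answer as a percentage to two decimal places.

P = C/r ⇒ r = C/P = €62.64/€1,434.20 = 0.043676

4.37%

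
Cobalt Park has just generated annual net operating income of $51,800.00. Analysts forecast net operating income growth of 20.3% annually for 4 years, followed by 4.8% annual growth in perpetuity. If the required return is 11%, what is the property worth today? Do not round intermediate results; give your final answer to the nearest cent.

$1462399.48

D_1 = 62315.40000
D_2 = 74965.42620
D_3 = 90183.40772
D_4 = 108490.63949
Terminal value at year 4: TV = D_4×(1+g_2)/(r−g_2) = 113698.19018/0.062 = 1833841.77711
P_0 = D_1/(1+r)^1 + D_2/(1+r)^2 + D_3/(1+r)^3 + D_4/(1+r)^4 + TV/(1+r)^4
    = 56140.00000 + 60843.62162 + 65941.33046 + 71466.14463 + 1208008.38026 = 1462399.47698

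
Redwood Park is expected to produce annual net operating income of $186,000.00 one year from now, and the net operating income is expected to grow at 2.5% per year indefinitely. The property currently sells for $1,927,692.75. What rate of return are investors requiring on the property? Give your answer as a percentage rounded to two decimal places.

12.15%

P = D₁/(r − g) ⇒ r = D₁/P + g = $186,000.0000/$1,927,692.75 + 0.025 = 0.096488 + 0.025 = 0.121488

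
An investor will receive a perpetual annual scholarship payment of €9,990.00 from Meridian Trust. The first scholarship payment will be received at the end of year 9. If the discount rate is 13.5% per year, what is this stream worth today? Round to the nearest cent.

€26869.82

Value at end of year 8: C / r = €9,990.00 / 0.135 = €74,000.0000
Discount to today: PV = €74,000.0000 / (1 + 0.135)^8 = €74,000.0000 / 2.754019 = €26,869.82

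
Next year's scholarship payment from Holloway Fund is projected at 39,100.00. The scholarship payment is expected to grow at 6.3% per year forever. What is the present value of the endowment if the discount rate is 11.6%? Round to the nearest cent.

737735.85

Growing perpetuity: P = D₁ / (r − g) = 39,100.0000 / (0.116 − 0.063) = 737,735.85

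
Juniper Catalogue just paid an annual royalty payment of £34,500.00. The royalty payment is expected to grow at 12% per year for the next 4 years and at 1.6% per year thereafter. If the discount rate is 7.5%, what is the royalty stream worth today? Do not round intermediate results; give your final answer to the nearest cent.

£853060.75

D_1 = 38640.00000
D_2 = 43276.80000
D_3 = 48470.01600
D_4 = 54286.41792
Terminal value at year 4: TV = D_4×(1+g_2)/(r−g_2) = 55155.00061/0.059 = 934830.51876
P_0 = D_1/(1+r)^1 + D_2/(1+r)^2 + D_3/(1+r)^3 + D_4/(1+r)^4 + TV/(1+r)^4
    = 35944.18605 + 37448.82639 + 39016.45168 + 40649.69850 + 700001.58770 = 853060.75032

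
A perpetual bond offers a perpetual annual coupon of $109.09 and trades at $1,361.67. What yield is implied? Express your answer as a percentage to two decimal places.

P = C/r ⇒ r = C/P = $109.09/$1,361.67 = 0.080115

8.01%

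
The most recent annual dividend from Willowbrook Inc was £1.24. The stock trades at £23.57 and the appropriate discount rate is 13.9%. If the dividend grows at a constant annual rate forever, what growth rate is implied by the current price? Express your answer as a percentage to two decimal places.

P = D₀(1+g)/(r−g) ⇒ P(r−g) = D₀(1+g) ⇒ g(P+D₀) = P·r − D₀
g = (P·r − D₀)/(P + D₀) = (£23.57×0.139 − £1.24) / (£23.57 + £1.24) = 0.082073

8.21%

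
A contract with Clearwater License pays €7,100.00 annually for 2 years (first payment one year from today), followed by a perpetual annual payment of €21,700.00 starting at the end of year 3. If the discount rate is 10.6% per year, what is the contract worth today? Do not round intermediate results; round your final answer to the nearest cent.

€179580.70

PV of 2-year annuity: €7,100.00 × [1 − (1+0.106)^−2] / 0.106 = 12223.80636
Perpetuity value at year 2: €21,700.00 / 0.106 = 204716.98113
PV of perpetuity: 204716.98113 / (1+0.106)^2 = 167356.89690
Total PV = 12223.80636 + 167356.89690 = 179580.70326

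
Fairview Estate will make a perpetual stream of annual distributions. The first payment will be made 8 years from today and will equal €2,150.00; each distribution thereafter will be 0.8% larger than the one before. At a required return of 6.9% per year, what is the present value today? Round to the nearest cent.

Value at end of year 7: C₁ / (r − g) = €2,150.00 / (0.069 − 0.008) = €35,245.9016
Discount to today: PV = €35,245.9016 / (1 + 0.069)^7 = €35,245.9016 / 1.595306 = €22,093.51

€22093.51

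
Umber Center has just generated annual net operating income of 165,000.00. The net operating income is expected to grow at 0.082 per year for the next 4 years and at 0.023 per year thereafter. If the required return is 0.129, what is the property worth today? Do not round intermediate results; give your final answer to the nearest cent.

1937454.60

D_1 = 178530.00000
D_2 = 193169.46000
D_3 = 209009.35572
D_4 = 226148.12289
Terminal value at year 4: TV = D_4×(1+g_2)/(r−g_2) = 231349.52972/0.106 = 2182542.73316
P_0 = D_1/(1+r)^1 + D_2/(1+r)^2 + D_3/(1+r)^3 + D_4/(1+r)^4 + TV/(1+r)^4
    = 158131.08946 + 151548.13002 + 145239.21761 + 139192.94372 + 1343343.22097 = 1937454.60178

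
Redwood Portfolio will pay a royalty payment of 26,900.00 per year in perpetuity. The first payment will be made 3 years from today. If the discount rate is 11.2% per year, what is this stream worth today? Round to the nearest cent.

Value at end of year 2: C / r = 26,900.00 / 0.112 = 240,178.5714
Discount to today: PV = 240,178.5714 / (1 + 0.112)^2 = 240,178.5714 / 1.236544 = 194,233.74

194233.74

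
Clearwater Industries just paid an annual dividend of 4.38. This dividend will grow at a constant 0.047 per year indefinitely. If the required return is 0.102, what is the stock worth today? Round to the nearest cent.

83.38

D₁ = D₀ × (1 + g) = 4.38 × 1.047 = 4.5859
Growing perpetuity: P = D₁ / (r − g) = 4.5859 / (0.102 − 0.047) = 83.38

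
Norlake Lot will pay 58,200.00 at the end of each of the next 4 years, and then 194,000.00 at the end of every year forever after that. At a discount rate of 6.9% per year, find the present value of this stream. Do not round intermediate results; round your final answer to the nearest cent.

PV of 4-year annuity: 58,200.00 × [1 − (1+0.069)^−4] / 0.069 = 197581.54984
Perpetuity value at year 4: 194,000.00 / 0.069 = 2811594.20290
PV of perpetuity: 2811594.20290 / (1+0.069)^4 = 2152989.03676
Total PV = 197581.54984 + 2152989.03676 = 2350570.58660

2350570.59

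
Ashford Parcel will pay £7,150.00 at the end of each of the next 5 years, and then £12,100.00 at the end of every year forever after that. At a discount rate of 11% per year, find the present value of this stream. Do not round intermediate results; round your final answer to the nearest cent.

PV of 5-year annuity: £7,150.00 × [1 − (1+0.11)^−5] / 0.11 = 26425.66368
Perpetuity value at year 5: £12,100.00 / 0.11 = 110000.00000
PV of perpetuity: 110000.00000 / (1+0.11)^5 = 65279.64609
Total PV = 26425.66368 + 65279.64609 = 91705.30976

£91705.31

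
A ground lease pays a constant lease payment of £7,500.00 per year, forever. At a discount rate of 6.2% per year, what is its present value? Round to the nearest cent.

£120967.74

Level perpetuity: PV = C / r = £7,500.00 / 0.062 = £120,967.74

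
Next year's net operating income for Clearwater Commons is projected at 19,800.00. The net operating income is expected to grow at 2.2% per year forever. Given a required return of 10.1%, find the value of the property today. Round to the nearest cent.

Growing perpetuity: P = D₁ / (r − g) = 19,800.0000 / (0.101 − 0.022) = 250,632.91

250632.91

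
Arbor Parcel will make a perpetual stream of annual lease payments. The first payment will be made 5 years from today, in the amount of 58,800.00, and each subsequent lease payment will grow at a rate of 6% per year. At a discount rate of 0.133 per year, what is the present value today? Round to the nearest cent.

488804.08

Value at end of year 4: C₁ / (r − g) = 58,800.00 / (0.133 − 0.06) = 805,479.4521
Discount to today: PV = 805,479.4521 / (1 + 0.133)^4 = 805,479.4521 / 1.647857 = 488,804.08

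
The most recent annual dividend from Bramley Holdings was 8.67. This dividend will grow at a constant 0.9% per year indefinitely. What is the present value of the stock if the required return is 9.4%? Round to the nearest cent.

102.92

D₁ = D₀ × (1 + g) = 8.67 × 1.009 = 8.7480
Growing perpetuity: P = D₁ / (r − g) = 8.7480 / (0.094 − 0.009) = 102.92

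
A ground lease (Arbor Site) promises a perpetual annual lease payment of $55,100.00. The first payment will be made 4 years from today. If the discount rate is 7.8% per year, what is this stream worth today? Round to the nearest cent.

Value at end of year 3: C / r = $55,100.00 / 0.078 = $706,410.2564
Discount to today: PV = $706,410.2564 / (1 + 0.078)^3 = $706,410.2564 / 1.252727 = $563,898.21

$563898.21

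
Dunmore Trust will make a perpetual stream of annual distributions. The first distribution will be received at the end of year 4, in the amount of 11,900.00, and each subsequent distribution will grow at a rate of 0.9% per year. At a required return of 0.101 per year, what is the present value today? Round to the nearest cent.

Value at end of year 3: C₁ / (r − g) = 11,900.00 / (0.101 − 0.009) = 129,347.8261
Discount to today: PV = 129,347.8261 / (1 + 0.101)^3 = 129,347.8261 / 1.334633 = 96,916.38

96916.38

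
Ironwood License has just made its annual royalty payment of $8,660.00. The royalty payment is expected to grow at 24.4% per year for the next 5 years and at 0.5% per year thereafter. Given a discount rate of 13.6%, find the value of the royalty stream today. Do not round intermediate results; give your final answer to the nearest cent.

D_1 = 10773.04000
D_2 = 13401.66176
D_3 = 16671.66723
D_4 = 20739.55403
D_5 = 25800.00522
Terminal value at year 5: TV = D_5×(1+g_2)/(r−g_2) = 25929.00524/0.131 = 197931.33774
P_0 = D_1/(1+r)^1 + D_2/(1+r)^2 + D_3/(1+r)^3 + D_4/(1+r)^4 + D_5/(1+r)^5 + TV/(1+r)^5
    = 9483.30986 + 10384.89213 + 11372.18822 + 12453.34696 + 13637.29191 + 104621.97232 = 161953.00140

$161953.00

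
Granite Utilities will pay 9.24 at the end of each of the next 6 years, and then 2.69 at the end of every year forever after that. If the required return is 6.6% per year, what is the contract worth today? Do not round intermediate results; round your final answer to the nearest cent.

72.37

PV of 6-year annuity: 9.24 × [1 − (1+0.066)^−6] / 0.066 = 44.59200
Perpetuity value at year 6: 2.69 / 0.066 = 40.75758
PV of perpetuity: 40.75758 / (1+0.066)^6 = 27.77571
Total PV = 44.59200 + 27.77571 = 72.36770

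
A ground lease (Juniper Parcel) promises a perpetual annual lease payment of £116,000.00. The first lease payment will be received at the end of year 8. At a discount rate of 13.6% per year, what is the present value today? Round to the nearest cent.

£349358.06

Value at end of year 7: C / r = £116,000.00 / 0.136 = £852,941.1765
Discount to today: PV = £852,941.1765 / (1 + 0.136)^7 = £852,941.1765 / 2.441453 = £349,358.06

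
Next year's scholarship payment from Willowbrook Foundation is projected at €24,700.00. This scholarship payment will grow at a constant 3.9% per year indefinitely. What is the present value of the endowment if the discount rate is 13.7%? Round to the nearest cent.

Growing perpetuity: P = D₁ / (r − g) = €24,700.0000 / (0.137 − 0.039) = €252,040.82

€252040.82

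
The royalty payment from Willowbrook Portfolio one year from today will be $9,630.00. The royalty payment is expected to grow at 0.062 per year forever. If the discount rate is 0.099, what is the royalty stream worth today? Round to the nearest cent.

$260270.27

Growing perpetuity: P = D₁ / (r − g) = $9,630.0000 / (0.099 − 0.062) = $260,270.27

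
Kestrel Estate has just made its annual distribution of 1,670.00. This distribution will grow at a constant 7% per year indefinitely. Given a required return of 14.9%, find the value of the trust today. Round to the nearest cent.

22618.99

D₁ = D₀ × (1 + g) = 1,670.00 × 1.07 = 1,786.9000
Growing perpetuity: P = D₁ / (r − g) = 1,786.9000 / (0.149 − 0.07) = 22,618.99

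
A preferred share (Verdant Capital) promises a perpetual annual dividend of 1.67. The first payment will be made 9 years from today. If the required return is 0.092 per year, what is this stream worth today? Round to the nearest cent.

Value at end of year 8: C / r = 1.67 / 0.092 = 18.1522
Discount to today: PV = 18.1522 / (1 + 0.092)^8 = 18.1522 / 2.022000 = 8.98

8.98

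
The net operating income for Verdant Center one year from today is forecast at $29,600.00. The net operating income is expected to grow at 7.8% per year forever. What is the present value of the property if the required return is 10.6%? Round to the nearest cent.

Growing perpetuity: P = D₁ / (r − g) = $29,600.0000 / (0.106 − 0.078) = $1,057,142.86

$1057142.86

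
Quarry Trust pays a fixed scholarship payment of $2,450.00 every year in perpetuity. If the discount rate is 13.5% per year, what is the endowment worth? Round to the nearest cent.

$18148.15

Level perpetuity: PV = C / r = $2,450.00 / 0.135 = $18,148.15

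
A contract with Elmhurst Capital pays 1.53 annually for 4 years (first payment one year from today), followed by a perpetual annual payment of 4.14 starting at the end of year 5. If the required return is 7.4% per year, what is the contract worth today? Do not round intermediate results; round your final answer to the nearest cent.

PV of 4-year annuity: 1.53 × [1 − (1+0.074)^−4] / 0.074 = 5.13598
Perpetuity value at year 4: 4.14 / 0.074 = 55.94595
PV of perpetuity: 55.94595 / (1+0.074)^4 = 42.04860
Total PV = 5.13598 + 42.04860 = 47.18457

47.18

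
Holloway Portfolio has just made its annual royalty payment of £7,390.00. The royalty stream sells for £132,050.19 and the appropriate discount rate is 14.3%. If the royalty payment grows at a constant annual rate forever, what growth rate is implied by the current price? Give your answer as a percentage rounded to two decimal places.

8.24%

P = D₀(1+g)/(r−g) ⇒ P(r−g) = D₀(1+g) ⇒ g(P+D₀) = P·r − D₀
g = (P·r − D₀)/(P + D₀) = (£132,050.19×0.143 − £7,390.00) / (£132,050.19 + £7,390.00) = 0.082424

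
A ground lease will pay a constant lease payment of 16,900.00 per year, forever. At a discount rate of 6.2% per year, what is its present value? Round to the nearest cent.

Level perpetuity: PV = C / r = 16,900.00 / 0.062 = 272,580.65

272580.65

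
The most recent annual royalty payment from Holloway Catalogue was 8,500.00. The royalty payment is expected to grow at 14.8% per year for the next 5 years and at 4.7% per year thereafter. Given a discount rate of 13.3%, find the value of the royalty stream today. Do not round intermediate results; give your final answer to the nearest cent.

154734.57

D_1 = 9758.00000
D_2 = 11202.18400
D_3 = 12860.10723
D_4 = 14763.40310
D_5 = 16948.38676
Terminal value at year 5: TV = D_5×(1+g_2)/(r−g_2) = 17744.96094/0.086 = 206336.75511
P_0 = D_1/(1+r)^1 + D_2/(1+r)^2 + D_3/(1+r)^3 + D_4/(1+r)^4 + D_5/(1+r)^5 + TV/(1+r)^5
    = 8612.53310 + 8726.55604 + 8842.08856 + 8959.15063 + 9077.76251 + 110516.48080 = 154734.57164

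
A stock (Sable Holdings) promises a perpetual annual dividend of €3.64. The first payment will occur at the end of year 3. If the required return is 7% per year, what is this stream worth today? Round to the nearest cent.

Value at end of year 2: C / r = €3.64 / 0.07 = €52.0000
Discount to today: PV = €52.0000 / (1 + 0.07)^2 = €52.0000 / 1.144900 = €45.42

€45.42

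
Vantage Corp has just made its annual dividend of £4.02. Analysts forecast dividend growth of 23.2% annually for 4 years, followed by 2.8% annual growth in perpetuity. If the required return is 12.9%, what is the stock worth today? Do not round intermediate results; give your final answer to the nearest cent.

D_1 = 4.95264
D_2 = 6.10165
D_3 = 7.51724
D_4 = 9.26123
Terminal value at year 4: TV = D_4×(1+g_2)/(r−g_2) = 9.52055/0.101 = 94.26286
P_0 = D_1/(1+r)^1 + D_2/(1+r)^2 + D_3/(1+r)^3 + D_4/(1+r)^4 + TV/(1+r)^4
    = 4.38675 + 4.78696 + 5.22368 + 5.70024 + 58.01828 = 78.11591

£78.12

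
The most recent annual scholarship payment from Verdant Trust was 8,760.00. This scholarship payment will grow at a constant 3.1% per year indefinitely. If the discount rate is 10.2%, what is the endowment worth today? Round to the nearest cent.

127205.07

D₁ = D₀ × (1 + g) = 8,760.00 × 1.031 = 9,031.5600
Growing perpetuity: P = D₁ / (r − g) = 9,031.5600 / (0.102 − 0.031) = 127,205.07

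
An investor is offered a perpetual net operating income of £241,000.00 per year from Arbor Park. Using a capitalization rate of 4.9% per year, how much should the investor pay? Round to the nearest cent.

Level perpetuity: PV = C / r = £241,000.00 / 0.049 = £4,918,367.35

£4918367.35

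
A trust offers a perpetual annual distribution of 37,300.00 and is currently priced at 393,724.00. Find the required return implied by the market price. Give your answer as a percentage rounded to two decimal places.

9.47%

P = C/r ⇒ r = C/P = 37,300.00/393,724.00 = 0.094736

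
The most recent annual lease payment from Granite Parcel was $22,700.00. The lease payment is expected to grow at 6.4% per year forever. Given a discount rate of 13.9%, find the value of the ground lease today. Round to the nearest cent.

$322037.33

D₁ = D₀ × (1 + g) = $22,700.00 × 1.064 = $24,152.8000
Growing perpetuity: P = D₁ / (r − g) = $24,152.8000 / (0.139 − 0.064) = $322,037.33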